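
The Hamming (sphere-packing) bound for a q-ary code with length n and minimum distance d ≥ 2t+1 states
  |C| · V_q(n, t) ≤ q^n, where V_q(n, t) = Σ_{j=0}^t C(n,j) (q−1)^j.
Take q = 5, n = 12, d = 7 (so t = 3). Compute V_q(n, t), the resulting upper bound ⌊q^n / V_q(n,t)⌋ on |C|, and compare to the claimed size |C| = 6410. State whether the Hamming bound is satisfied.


V_q(n, t) = 15185, q^n = 244140625, Hamming bound = 16077, |C| = 6410 ≤ bound (satisfied).

Step 1: Compute V_q(n, t) = Σ_{j=0}^3 C(n, j) (q−1)^j.
  j = 0: C(12,0)·(4)^0 = 1·1 = 1.
  j = 1: C(12,1)·(4)^1 = 12·4 = 48.
  j = 2: C(12,2)·(4)^2 = 66·16 = 1056.
  j = 3: C(12,3)·(4)^3 = 220·64 = 14080.
  V_q(n, t) = 1 + 48 + 1056 + 14080 = 15185.
Step 2: q^n = 5^12 = 244140625.
Step 3: Hamming bound ⌊q^n / V_q(n,t)⌋ = ⌊244140625/15185⌋ = 16077.
Step 4: Compare |C| = 6410 to 16077: satisfied.
The claimed |C| lies below the Hamming bound.


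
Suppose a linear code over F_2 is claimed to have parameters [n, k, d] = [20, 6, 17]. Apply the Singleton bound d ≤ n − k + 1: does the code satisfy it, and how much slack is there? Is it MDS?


Singleton RHS = n − k + 1 = 15, slack = -2, bound violated (no such code; not MDS).

Singleton bound: d ≤ n − k + 1.
Here n = 20, k = 6, so n − k + 1 = 15.
Given d = 17, check d ≤ 15: NO.
Slack = (n − k + 1) − d = -2.
The slack is negative: d = 17 exceeds n − k + 1 = 15 by 2, so the Singleton bound is violated and no linear [20, 6, 17]_2 code can exist. In particular it is not MDS (MDS requires d = n − k + 1 exactly).
Description: the claimed parameters are [20, 6, 17]_2; such a code would be impossible (violates the Singleton bound).


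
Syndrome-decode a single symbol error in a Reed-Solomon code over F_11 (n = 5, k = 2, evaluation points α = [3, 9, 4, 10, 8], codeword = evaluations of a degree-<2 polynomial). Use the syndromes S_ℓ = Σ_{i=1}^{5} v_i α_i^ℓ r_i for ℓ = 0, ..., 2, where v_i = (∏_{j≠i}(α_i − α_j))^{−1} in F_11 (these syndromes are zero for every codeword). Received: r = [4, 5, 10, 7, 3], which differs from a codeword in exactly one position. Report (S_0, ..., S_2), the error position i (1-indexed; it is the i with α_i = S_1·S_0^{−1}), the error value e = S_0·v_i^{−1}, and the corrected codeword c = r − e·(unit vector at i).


S = (4, 5, 9), error at position 3, error magnitude e = 4, c = [4, 5, 6, 7, 3].

Step 1: column multipliers v_i = (∏_{j≠i}(α_i − α_j))^{−1} mod 11.
  i = 1 (α = 3): (3−9)(3−4)(3−10)(3−8) = (−6)·(−1)·(−7)·(−5) = 210 ≡ 1, so v_1 = 1^{−1} = 1 (mod 11).
  i = 2 (α = 9): (9−3)(9−4)(9−10)(9−8) = 6·5·(−1)·1 = −30 ≡ 3, so v_2 = 3^{−1} = 4 (mod 11).
  i = 3 (α = 4): (4−3)(4−9)(4−10)(4−8) = 1·(−5)·(−6)·(−4) = −120 ≡ 1, so v_3 = 1^{−1} = 1 (mod 11).
  i = 4 (α = 10): (10−3)(10−9)(10−4)(10−8) = 7·1·6·2 = 84 ≡ 7, so v_4 = 7^{−1} = 8 (mod 11).
  i = 5 (α = 8): (8−3)(8−9)(8−4)(8−10) = 5·(−1)·4·(−2) = 40 ≡ 7, so v_5 = 7^{−1} = 8 (mod 11).
  v = [1, 4, 1, 8, 8].
Step 2: syndromes of r = [4, 5, 10, 7, 3] (all sums mod 11).
  S_0 = Σ v_i r_i = 1·4 + 4·5 + 1·10 + 8·7 + 8·3 = 114 ≡ 4.
  S_1 = Σ v_i α_i r_i = 1·3·4 + 4·9·5 + 1·4·10 + 8·10·7 + 8·8·3 = 984 ≡ 5.
  α_i^2 mod 11 = [9, 4, 5, 1, 9].
  S_2 = Σ v_i α_i^2 r_i = 1·9·4 + 4·4·5 + 1·5·10 + 8·1·7 + 8·9·3 = 438 ≡ 9.
  S = (4, 5, 9) ≠ 0, so r is not a codeword (an error is present).
Step 3: locate the error. For a single error e at position i, S_ℓ = v_i·e·α_i^ℓ, so α_err = S_1/S_0.
  S_0^{−1} = 4^{−1} = 3 (mod 11), so α_err = 5·3 = 15 ≡ 4 = α_3. Error position i = 3.
  Consistency check: S_2/S_1 = 9·9 = 81 ≡ 4 = α_err ✓ (single-error assumption holds).
Step 4: error magnitude e = S_0/v_3 = S_0·∏_{j≠3}(α_3 − α_j) = 4·1 = 4 ≡ 4 (mod 11).
Step 5: correct position 3: c_3 = r_3 − e = 10 − 4 ≡ 6 (mod 11). Hence c = [4, 5, 6, 7, 3].
  Check: interpolating c through the α_i gives m(x) = 9 + 2·x (degree < 2) with m(α_i) = c_i for every i, so c is indeed a codeword.


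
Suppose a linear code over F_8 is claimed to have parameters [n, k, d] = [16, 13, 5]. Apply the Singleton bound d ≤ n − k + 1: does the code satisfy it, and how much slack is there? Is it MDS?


Singleton RHS = n − k + 1 = 4, slack = -1, bound violated (no such code; not MDS).

Singleton bound: d ≤ n − k + 1.
Here n = 16, k = 13, so n − k + 1 = 4.
Given d = 5, check d ≤ 4: NO.
Slack = (n − k + 1) − d = -1.
The slack is negative: d = 5 exceeds n − k + 1 = 4 by 1, so the Singleton bound is violated and no linear [16, 13, 5]_8 code can exist. In particular it is not MDS (MDS requires d = n − k + 1 exactly).
Description: the claimed parameters are [16, 13, 5]_8; such a code would be impossible (violates the Singleton bound).


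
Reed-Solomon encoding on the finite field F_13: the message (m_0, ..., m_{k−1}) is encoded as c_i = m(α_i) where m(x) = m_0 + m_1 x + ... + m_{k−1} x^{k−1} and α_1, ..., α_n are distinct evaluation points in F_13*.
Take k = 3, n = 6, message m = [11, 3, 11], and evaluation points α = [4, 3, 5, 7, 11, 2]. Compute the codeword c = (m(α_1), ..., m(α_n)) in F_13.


c = [4, 2, 2, 12, 10, 9]

Message polynomial: m(x) = 11 + 3·x + 11·x^2 (mod 13).
For each evaluation point α_i, compute m(α_i) mod 13:
  α_1 = 4: Horner steps 11 → 8 → 4, so m(4) = 4.
  α_2 = 3: Horner steps 11 → 10 → 2, so m(3) = 2.
  α_3 = 5: Horner steps 11 → 6 → 2, so m(5) = 2.
  α_4 = 7: Horner steps 11 → 2 → 12, so m(7) = 12.
  α_5 = 11: Horner steps 11 → 7 → 10, so m(11) = 10.
  α_6 = 2: Horner steps 11 → 12 → 9, so m(2) = 9.
Codeword c = [4, 2, 2, 12, 10, 9] ∈ F_13^6.


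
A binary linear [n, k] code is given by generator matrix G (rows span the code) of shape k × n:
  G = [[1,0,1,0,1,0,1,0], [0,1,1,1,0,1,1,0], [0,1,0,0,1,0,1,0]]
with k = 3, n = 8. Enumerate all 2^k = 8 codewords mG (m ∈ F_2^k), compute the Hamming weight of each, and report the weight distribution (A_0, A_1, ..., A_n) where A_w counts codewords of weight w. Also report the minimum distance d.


Weight distribution: A_0 = 1, A_3 = 2, A_4 = 3, A_5 = 2. Minimum distance d = 3.

Enumerate all 2^3 = 8 messages m ∈ F_2^3.
For each, compute codeword c = mG in F_2^8, then tally its weight.
  m = 000 → c = 00000000, weight = 0.
  m = 100 → c = 10101010, weight = 4.
  m = 010 → c = 01110110, weight = 5.
  m = 110 → c = 11011100, weight = 5.
  m = 001 → c = 01001010, weight = 3.
  m = 101 → c = 11100000, weight = 3.
  m = 011 → c = 00111100, weight = 4.
  m = 111 → c = 10010110, weight = 4.
Tally weights:
  weight 0: 1 codewords.
  weight 3: 2 codewords.
  weight 4: 3 codewords.
  weight 5: 2 codewords.
Minimum distance d = smallest w > 0 with A_w > 0 = 3.
Sanity: Σ A_w = 8 = 2^3 = 8 ✓.


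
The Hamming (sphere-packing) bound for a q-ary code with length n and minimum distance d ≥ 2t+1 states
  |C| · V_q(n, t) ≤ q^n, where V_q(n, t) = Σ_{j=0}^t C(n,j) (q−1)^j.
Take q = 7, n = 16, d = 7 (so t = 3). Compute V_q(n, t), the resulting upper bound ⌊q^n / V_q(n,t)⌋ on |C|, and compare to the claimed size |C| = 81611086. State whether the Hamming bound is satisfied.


V_q(n, t) = 125377, q^n = 33232930569601, Hamming bound = 265064011, |C| = 81611086 ≤ bound (satisfied).

Step 1: Compute V_q(n, t) = Σ_{j=0}^3 C(n, j) (q−1)^j.
  j = 0: C(16,0)·(6)^0 = 1·1 = 1.
  j = 1: C(16,1)·(6)^1 = 16·6 = 96.
  j = 2: C(16,2)·(6)^2 = 120·36 = 4320.
  j = 3: C(16,3)·(6)^3 = 560·216 = 120960.
  V_q(n, t) = 1 + 96 + 4320 + 120960 = 125377.
Step 2: q^n = 7^16 = 33232930569601.
Step 3: Hamming bound ⌊q^n / V_q(n,t)⌋ = ⌊33232930569601/125377⌋ = 265064011.
Step 4: Compare |C| = 81611086 to 265064011: satisfied.
The claimed |C| lies below the Hamming bound.


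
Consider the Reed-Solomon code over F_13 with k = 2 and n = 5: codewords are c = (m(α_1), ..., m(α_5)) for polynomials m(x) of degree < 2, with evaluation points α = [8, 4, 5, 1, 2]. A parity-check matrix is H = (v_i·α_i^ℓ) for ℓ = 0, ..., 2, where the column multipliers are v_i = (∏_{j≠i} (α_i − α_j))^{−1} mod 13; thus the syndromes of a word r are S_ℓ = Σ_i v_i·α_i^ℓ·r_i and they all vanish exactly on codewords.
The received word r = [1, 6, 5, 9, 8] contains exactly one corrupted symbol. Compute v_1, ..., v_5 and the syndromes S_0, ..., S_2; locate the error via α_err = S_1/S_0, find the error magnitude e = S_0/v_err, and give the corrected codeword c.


S = (9, 7, 4), error at position 1, error magnitude e = 12, c = [2, 6, 5, 9, 8].

Step 1: column multipliers v_i = (∏_{j≠i}(α_i − α_j))^{−1} mod 13.
  i = 1 (α = 8): (8−4)(8−5)(8−1)(8−2) = 4·3·7·6 = 504 ≡ 10, so v_1 = 10^{−1} = 4 (mod 13).
  i = 2 (α = 4): (4−8)(4−5)(4−1)(4−2) = (−4)·(−1)·3·2 = 24 ≡ 11, so v_2 = 11^{−1} = 6 (mod 13).
  i = 3 (α = 5): (5−8)(5−4)(5−1)(5−2) = (−3)·1·4·3 = −36 ≡ 3, so v_3 = 3^{−1} = 9 (mod 13).
  i = 4 (α = 1): (1−8)(1−4)(1−5)(1−2) = (−7)·(−3)·(−4)·(−1) = 84 ≡ 6, so v_4 = 6^{−1} = 11 (mod 13).
  i = 5 (α = 2): (2−8)(2−4)(2−5)(2−1) = (−6)·(−2)·(−3)·1 = −36 ≡ 3, so v_5 = 3^{−1} = 9 (mod 13).
  v = [4, 6, 9, 11, 9].
Step 2: syndromes of r = [1, 6, 5, 9, 8] (all sums mod 13).
  S_0 = Σ v_i r_i = 4·1 + 6·6 + 9·5 + 11·9 + 9·8 = 256 ≡ 9.
  S_1 = Σ v_i α_i r_i = 4·8·1 + 6·4·6 + 9·5·5 + 11·1·9 + 9·2·8 = 644 ≡ 7.
  α_i^2 mod 13 = [12, 3, 12, 1, 4].
  S_2 = Σ v_i α_i^2 r_i = 4·12·1 + 6·3·6 + 9·12·5 + 11·1·9 + 9·4·8 = 1083 ≡ 4.
  S = (9, 7, 4) ≠ 0, so r is not a codeword (an error is present).
Step 3: locate the error. For a single error e at position i, S_ℓ = v_i·e·α_i^ℓ, so α_err = S_1/S_0.
  S_0^{−1} = 9^{−1} = 3 (mod 13), so α_err = 7·3 = 21 ≡ 8 = α_1. Error position i = 1.
  Consistency check: S_2/S_1 = 4·2 = 8 ≡ 8 = α_err ✓ (single-error assumption holds).
Step 4: error magnitude e = S_0/v_1 = S_0·∏_{j≠1}(α_1 − α_j) = 9·10 = 90 ≡ 12 (mod 13).
Step 5: correct position 1: c_1 = r_1 − e = 1 − 12 ≡ 2 (mod 13). Hence c = [2, 6, 5, 9, 8].
  Check: interpolating c through the α_i gives m(x) = 10 + 12·x (degree < 2) with m(α_i) = c_i for every i, so c is indeed a codeword.


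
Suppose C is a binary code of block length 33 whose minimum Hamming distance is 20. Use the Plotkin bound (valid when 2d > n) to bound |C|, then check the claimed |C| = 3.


Plotkin bound M ≤ 4; given |C| = 3 ≤ bound (satisfied).

Check applicability: 2d = 40, n = 33.
2d − n = 7 > 0, so Plotkin applies.
Compute d/(2d−n) = 20/7 ≈ 2.8571.
⌊d/(2d−n)⌋ = 2.
Plotkin bound: M ≤ 2·2 = 4.
Given |C| = 3, check: satisfied.
This |C| is below the Plotkin bound.


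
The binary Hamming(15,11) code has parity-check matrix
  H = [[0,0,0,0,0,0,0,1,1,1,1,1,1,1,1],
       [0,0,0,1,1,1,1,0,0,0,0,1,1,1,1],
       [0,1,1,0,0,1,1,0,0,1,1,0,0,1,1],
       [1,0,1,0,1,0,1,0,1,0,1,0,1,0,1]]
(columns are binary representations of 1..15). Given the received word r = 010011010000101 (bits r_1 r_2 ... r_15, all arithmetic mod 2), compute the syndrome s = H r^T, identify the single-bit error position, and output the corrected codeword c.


s = (1, 0, 1, 1)^T, error position = 11, corrected codeword c = 010011010010101

Compute s = H r^T mod 2 one row at a time:
  s_1 = 1 + 0 + 0 + 0 + 0 + 1 + 0 + 1 = 3 ≡ 1 (mod 2).
  s_2 = 0 + 1 + 1 + 0 + 0 + 1 + 0 + 1 = 4 ≡ 0 (mod 2).
  s_3 = 1 + 0 + 1 + 0 + 0 + 0 + 0 + 1 = 3 ≡ 1 (mod 2).
  s_4 = 0 + 0 + 1 + 0 + 0 + 0 + 1 + 1 = 3 ≡ 1 (mod 2).
s = (1, 0, 1, 1)^T — this equals column 11 of H (binary 1011), so error is at position 11.
Correct: flip bit 11 of r = 010011010000101 to get c = 010011010010101.


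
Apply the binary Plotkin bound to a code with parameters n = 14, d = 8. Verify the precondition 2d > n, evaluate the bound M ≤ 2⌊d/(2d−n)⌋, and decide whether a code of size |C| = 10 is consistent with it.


Plotkin bound M ≤ 8; given |C| = 10 > bound (violated).

Check applicability: 2d = 16, n = 14.
2d − n = 2 > 0, so Plotkin applies.
Compute d/(2d−n) = 8/2 ≈ 4.0000.
⌊d/(2d−n)⌋ = 4.
Plotkin bound: M ≤ 2·4 = 8.
Given |C| = 10, check: VIOLATED.
This |C| is above the Plotkin bound, so no binary code with n = 14, d = 8 and 10 codewords exists.


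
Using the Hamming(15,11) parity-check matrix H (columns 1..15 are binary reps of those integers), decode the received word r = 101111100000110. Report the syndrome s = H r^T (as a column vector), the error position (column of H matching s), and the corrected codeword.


s = (0, 0, 0, 1)^T, error position = 1, corrected codeword c = 001111100000110

Compute s = H r^T mod 2 one row at a time:
  s_1 = 0 + 0 + 0 + 0 + 0 + 1 + 1 + 0 = 2 ≡ 0 (mod 2).
  s_2 = 1 + 1 + 1 + 1 + 0 + 1 + 1 + 0 = 6 ≡ 0 (mod 2).
  s_3 = 0 + 1 + 1 + 1 + 0 + 0 + 1 + 0 = 4 ≡ 0 (mod 2).
  s_4 = 1 + 1 + 1 + 1 + 0 + 0 + 1 + 0 = 5 ≡ 1 (mod 2).
s = (0, 0, 0, 1)^T — this equals column 1 of H (binary 0001), so error is at position 1.
Correct: flip bit 1 of r = 101111100000110 to get c = 001111100000110.


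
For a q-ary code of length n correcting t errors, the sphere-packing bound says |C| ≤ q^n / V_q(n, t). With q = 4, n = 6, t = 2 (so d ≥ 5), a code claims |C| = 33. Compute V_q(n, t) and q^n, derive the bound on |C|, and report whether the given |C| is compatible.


V_q(n, t) = 154, q^n = 4096, Hamming bound = 26, |C| = 33 > bound (violated).

Step 1: Compute V_q(n, t) = Σ_{j=0}^2 C(n, j) (q−1)^j.
  j = 0: C(6,0)·(3)^0 = 1·1 = 1.
  j = 1: C(6,1)·(3)^1 = 6·3 = 18.
  j = 2: C(6,2)·(3)^2 = 15·9 = 135.
  V_q(n, t) = 1 + 18 + 135 = 154.
Step 2: q^n = 4^6 = 4096.
Step 3: Hamming bound ⌊q^n / V_q(n,t)⌋ = ⌊4096/154⌋ = 26.
Step 4: Compare |C| = 33 to 26: violated.
The claimed |C| lies above the Hamming bound, so no 4-ary code of length 6 with d ≥ 5 can have 33 codewords.


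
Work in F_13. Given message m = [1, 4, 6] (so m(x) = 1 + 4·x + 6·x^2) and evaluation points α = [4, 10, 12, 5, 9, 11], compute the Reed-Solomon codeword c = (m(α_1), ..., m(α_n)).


c = [9, 4, 3, 2, 3, 4]

Message polynomial: m(x) = 1 + 4·x + 6·x^2 (mod 13).
For each evaluation point α_i, compute m(α_i) mod 13:
  α_1 = 4: Horner steps 6 → 2 → 9, so m(4) = 9.
  α_2 = 10: Horner steps 6 → 12 → 4, so m(10) = 4.
  α_3 = 12: Horner steps 6 → 11 → 3, so m(12) = 3.
  α_4 = 5: Horner steps 6 → 8 → 2, so m(5) = 2.
  α_5 = 9: Horner steps 6 → 6 → 3, so m(9) = 3.
  α_6 = 11: Horner steps 6 → 5 → 4, so m(11) = 4.
Codeword c = [9, 4, 3, 2, 3, 4] ∈ F_13^6.


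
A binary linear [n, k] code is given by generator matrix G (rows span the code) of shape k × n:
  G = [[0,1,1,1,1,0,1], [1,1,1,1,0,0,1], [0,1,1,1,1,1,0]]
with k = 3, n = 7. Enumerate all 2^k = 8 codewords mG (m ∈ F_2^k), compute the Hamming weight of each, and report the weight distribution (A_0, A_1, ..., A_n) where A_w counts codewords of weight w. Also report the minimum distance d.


Weight distribution: A_0 = 1, A_2 = 2, A_4 = 1, A_5 = 4. Minimum distance d = 2.

Enumerate all 2^3 = 8 messages m ∈ F_2^3.
For each, compute codeword c = mG in F_2^7, then tally its weight.
  m = 000 → c = 0000000, weight = 0.
  m = 100 → c = 0111101, weight = 5.
  m = 010 → c = 1111001, weight = 5.
  m = 110 → c = 1000100, weight = 2.
  m = 001 → c = 0111110, weight = 5.
  m = 101 → c = 0000011, weight = 2.
  m = 011 → c = 1000111, weight = 4.
  m = 111 → c = 1111010, weight = 5.
Tally weights:
  weight 0: 1 codewords.
  weight 2: 2 codewords.
  weight 4: 1 codewords.
  weight 5: 4 codewords.
Minimum distance d = smallest w > 0 with A_w > 0 = 2.
Sanity: Σ A_w = 8 = 2^3 = 8 ✓.


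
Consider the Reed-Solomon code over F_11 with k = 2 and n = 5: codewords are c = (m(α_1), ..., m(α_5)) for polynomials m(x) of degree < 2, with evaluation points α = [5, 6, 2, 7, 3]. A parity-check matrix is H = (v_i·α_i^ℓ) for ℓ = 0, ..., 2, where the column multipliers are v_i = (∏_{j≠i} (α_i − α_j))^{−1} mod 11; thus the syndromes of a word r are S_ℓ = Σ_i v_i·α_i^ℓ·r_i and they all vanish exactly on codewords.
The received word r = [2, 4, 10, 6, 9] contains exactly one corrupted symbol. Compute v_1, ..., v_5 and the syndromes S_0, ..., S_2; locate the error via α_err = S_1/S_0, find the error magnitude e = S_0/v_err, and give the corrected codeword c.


S = (5, 10, 9), error at position 3, error magnitude e = 3, c = [2, 4, 7, 6, 9].

Step 1: column multipliers v_i = (∏_{j≠i}(α_i − α_j))^{−1} mod 11.
  i = 1 (α = 5): (5−6)(5−2)(5−7)(5−3) = (−1)·3·(−2)·2 = 12 ≡ 1, so v_1 = 1^{−1} = 1 (mod 11).
  i = 2 (α = 6): (6−5)(6−2)(6−7)(6−3) = 1·4·(−1)·3 = −12 ≡ 10, so v_2 = 10^{−1} = 10 (mod 11).
  i = 3 (α = 2): (2−5)(2−6)(2−7)(2−3) = (−3)·(−4)·(−5)·(−1) = 60 ≡ 5, so v_3 = 5^{−1} = 9 (mod 11).
  i = 4 (α = 7): (7−5)(7−6)(7−2)(7−3) = 2·1·5·4 = 40 ≡ 7, so v_4 = 7^{−1} = 8 (mod 11).
  i = 5 (α = 3): (3−5)(3−6)(3−2)(3−7) = (−2)·(−3)·1·(−4) = −24 ≡ 9, so v_5 = 9^{−1} = 5 (mod 11).
  v = [1, 10, 9, 8, 5].
Step 2: syndromes of r = [2, 4, 10, 6, 9] (all sums mod 11).
  S_0 = Σ v_i r_i = 1·2 + 10·4 + 9·10 + 8·6 + 5·9 = 225 ≡ 5.
  S_1 = Σ v_i α_i r_i = 1·5·2 + 10·6·4 + 9·2·10 + 8·7·6 + 5·3·9 = 901 ≡ 10.
  α_i^2 mod 11 = [3, 3, 4, 5, 9].
  S_2 = Σ v_i α_i^2 r_i = 1·3·2 + 10·3·4 + 9·4·10 + 8·5·6 + 5·9·9 = 1131 ≡ 9.
  S = (5, 10, 9) ≠ 0, so r is not a codeword (an error is present).
Step 3: locate the error. For a single error e at position i, S_ℓ = v_i·e·α_i^ℓ, so α_err = S_1/S_0.
  S_0^{−1} = 5^{−1} = 9 (mod 11), so α_err = 10·9 = 90 ≡ 2 = α_3. Error position i = 3.
  Consistency check: S_2/S_1 = 9·10 = 90 ≡ 2 = α_err ✓ (single-error assumption holds).
Step 4: error magnitude e = S_0/v_3 = S_0·∏_{j≠3}(α_3 − α_j) = 5·5 = 25 ≡ 3 (mod 11).
Step 5: correct position 3: c_3 = r_3 − e = 10 − 3 ≡ 7 (mod 11). Hence c = [2, 4, 7, 6, 9].
  Check: interpolating c through the α_i gives m(x) = 3 + 2·x (degree < 2) with m(α_i) = c_i for every i, so c is indeed a codeword.


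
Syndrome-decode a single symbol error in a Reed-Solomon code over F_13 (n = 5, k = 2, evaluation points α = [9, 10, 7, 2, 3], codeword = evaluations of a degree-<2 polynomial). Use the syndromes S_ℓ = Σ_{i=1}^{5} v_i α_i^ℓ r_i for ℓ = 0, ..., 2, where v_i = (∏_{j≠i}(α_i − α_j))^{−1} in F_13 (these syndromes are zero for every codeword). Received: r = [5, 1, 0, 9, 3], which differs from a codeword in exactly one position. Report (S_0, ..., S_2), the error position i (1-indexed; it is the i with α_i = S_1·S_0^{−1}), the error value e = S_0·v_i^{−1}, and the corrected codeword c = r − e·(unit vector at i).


S = (4, 8, 3), error at position 4, error magnitude e = 2, c = [5, 1, 0, 7, 3].

Step 1: column multipliers v_i = (∏_{j≠i}(α_i − α_j))^{−1} mod 13.
  i = 1 (α = 9): (9−10)(9−7)(9−2)(9−3) = (−1)·2·7·6 = −84 ≡ 7, so v_1 = 7^{−1} = 2 (mod 13).
  i = 2 (α = 10): (10−9)(10−7)(10−2)(10−3) = 1·3·8·7 = 168 ≡ 12, so v_2 = 12^{−1} = 12 (mod 13).
  i = 3 (α = 7): (7−9)(7−10)(7−2)(7−3) = (−2)·(−3)·5·4 = 120 ≡ 3, so v_3 = 3^{−1} = 9 (mod 13).
  i = 4 (α = 2): (2−9)(2−10)(2−7)(2−3) = (−7)·(−8)·(−5)·(−1) = 280 ≡ 7, so v_4 = 7^{−1} = 2 (mod 13).
  i = 5 (α = 3): (3−9)(3−10)(3−7)(3−2) = (−6)·(−7)·(−4)·1 = −168 ≡ 1, so v_5 = 1^{−1} = 1 (mod 13).
  v = [2, 12, 9, 2, 1].
Step 2: syndromes of r = [5, 1, 0, 9, 3] (all sums mod 13).
  S_0 = Σ v_i r_i = 2·5 + 12·1 + 9·0 + 2·9 + 1·3 = 43 ≡ 4.
  S_1 = Σ v_i α_i r_i = 2·9·5 + 12·10·1 + 9·7·0 + 2·2·9 + 1·3·3 = 255 ≡ 8.
  α_i^2 mod 13 = [3, 9, 10, 4, 9].
  S_2 = Σ v_i α_i^2 r_i = 2·3·5 + 12·9·1 + 9·10·0 + 2·4·9 + 1·9·3 = 237 ≡ 3.
  S = (4, 8, 3) ≠ 0, so r is not a codeword (an error is present).
Step 3: locate the error. For a single error e at position i, S_ℓ = v_i·e·α_i^ℓ, so α_err = S_1/S_0.
  S_0^{−1} = 4^{−1} = 10 (mod 13), so α_err = 8·10 = 80 ≡ 2 = α_4. Error position i = 4.
  Consistency check: S_2/S_1 = 3·5 = 15 ≡ 2 = α_err ✓ (single-error assumption holds).
Step 4: error magnitude e = S_0/v_4 = S_0·∏_{j≠4}(α_4 − α_j) = 4·7 = 28 ≡ 2 (mod 13).
Step 5: correct position 4: c_4 = r_4 − e = 9 − 2 ≡ 7 (mod 13). Hence c = [5, 1, 0, 7, 3].
  Check: interpolating c through the α_i gives m(x) = 2 + 9·x (degree < 2) with m(α_i) = c_i for every i, so c is indeed a codeword.


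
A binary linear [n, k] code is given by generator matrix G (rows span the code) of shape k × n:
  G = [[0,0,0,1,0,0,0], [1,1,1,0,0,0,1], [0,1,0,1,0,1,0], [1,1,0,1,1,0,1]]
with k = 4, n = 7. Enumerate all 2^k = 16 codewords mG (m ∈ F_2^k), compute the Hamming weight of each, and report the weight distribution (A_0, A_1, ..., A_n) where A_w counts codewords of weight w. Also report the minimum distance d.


Weight distribution: A_0 = 1, A_1 = 1, A_2 = 2, A_3 = 2, A_4 = 5, A_5 = 5. Minimum distance d = 1.

Enumerate all 2^4 = 16 messages m ∈ F_2^4.
For each, compute codeword c = mG in F_2^7, then tally its weight.
  m = 0000 → c = 0000000, weight = 0.
  m = 1000 → c = 0001000, weight = 1.
  m = 0100 → c = 1110001, weight = 4.
  m = 1100 → c = 1111001, weight = 5.
  m = 0010 → c = 0101010, weight = 3.
  m = 1010 → c = 0100010, weight = 2.
  m = 0110 → c = 1011011, weight = 5.
  m = 1110 → c = 1010011, weight = 4.
  m = 0001 → c = 1101101, weight = 5.
  m = 1001 → c = 1100101, weight = 4.
  m = 0101 → c = 0011100, weight = 3.
  m = 1101 → c = 0010100, weight = 2.
  m = 0011 → c = 1000111, weight = 4.
  m = 1011 → c = 1001111, weight = 5.
  m = 0111 → c = 0110110, weight = 4.
  m = 1111 → c = 0111110, weight = 5.
Tally weights:
  weight 0: 1 codewords.
  weight 1: 1 codewords.
  weight 2: 2 codewords.
  weight 3: 2 codewords.
  weight 4: 5 codewords.
  weight 5: 5 codewords.
Minimum distance d = smallest w > 0 with A_w > 0 = 1.
Sanity: Σ A_w = 16 = 2^4 = 16 ✓.


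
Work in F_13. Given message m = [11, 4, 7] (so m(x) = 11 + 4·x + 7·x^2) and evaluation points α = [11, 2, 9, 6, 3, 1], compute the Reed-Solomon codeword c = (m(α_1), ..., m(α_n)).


c = [5, 8, 3, 1, 8, 9]

Message polynomial: m(x) = 11 + 4·x + 7·x^2 (mod 13).
For each evaluation point α_i, compute m(α_i) mod 13:
  α_1 = 11: Horner steps 7 → 3 → 5, so m(11) = 5.
  α_2 = 2: Horner steps 7 → 5 → 8, so m(2) = 8.
  α_3 = 9: Horner steps 7 → 2 → 3, so m(9) = 3.
  α_4 = 6: Horner steps 7 → 7 → 1, so m(6) = 1.
  α_5 = 3: Horner steps 7 → 12 → 8, so m(3) = 8.
  α_6 = 1: Horner steps 7 → 11 → 9, so m(1) = 9.
Codeword c = [5, 8, 3, 1, 8, 9] ∈ F_13^6.


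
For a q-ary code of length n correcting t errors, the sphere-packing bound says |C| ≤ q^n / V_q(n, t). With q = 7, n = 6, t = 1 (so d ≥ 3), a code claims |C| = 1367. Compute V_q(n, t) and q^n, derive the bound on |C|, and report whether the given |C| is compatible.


V_q(n, t) = 37, q^n = 117649, Hamming bound = 3179, |C| = 1367 ≤ bound (satisfied).

Step 1: Compute V_q(n, t) = Σ_{j=0}^1 C(n, j) (q−1)^j.
  j = 0: C(6,0)·(6)^0 = 1·1 = 1.
  j = 1: C(6,1)·(6)^1 = 6·6 = 36.
  V_q(n, t) = 1 + 36 = 37.
Step 2: q^n = 7^6 = 117649.
Step 3: Hamming bound ⌊q^n / V_q(n,t)⌋ = ⌊117649/37⌋ = 3179.
Step 4: Compare |C| = 1367 to 3179: satisfied.
The claimed |C| lies below the Hamming bound.


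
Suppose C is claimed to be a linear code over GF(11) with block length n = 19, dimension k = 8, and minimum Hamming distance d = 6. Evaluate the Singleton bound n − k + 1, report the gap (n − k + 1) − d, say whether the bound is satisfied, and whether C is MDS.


Singleton RHS = n − k + 1 = 12, slack = 6, bound satisfied, not MDS.

Singleton bound: d ≤ n − k + 1.
Here n = 19, k = 8, so n − k + 1 = 12.
Given d = 6, check d ≤ 12: YES.
Slack = (n − k + 1) − d = 6.
The code is NOT MDS (slack = 6 > 0).
Description: the claimed parameters are [19, 8, 6]_11; such a code would be non-MDS.


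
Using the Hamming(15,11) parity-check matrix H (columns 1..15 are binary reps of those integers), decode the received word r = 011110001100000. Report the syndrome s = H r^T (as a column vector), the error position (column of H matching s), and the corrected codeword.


s = (0, 0, 1, 1)^T, error position = 3, corrected codeword c = 010110001100000

Compute s = H r^T mod 2 one row at a time:
  s_1 = 0 + 1 + 1 + 0 + 0 + 0 + 0 + 0 = 2 ≡ 0 (mod 2).
  s_2 = 1 + 1 + 0 + 0 + 0 + 0 + 0 + 0 = 2 ≡ 0 (mod 2).
  s_3 = 1 + 1 + 0 + 0 + 1 + 0 + 0 + 0 = 3 ≡ 1 (mod 2).
  s_4 = 0 + 1 + 1 + 0 + 1 + 0 + 0 + 0 = 3 ≡ 1 (mod 2).
s = (0, 0, 1, 1)^T — this equals column 3 of H (binary 0011), so error is at position 3.
Correct: flip bit 3 of r = 011110001100000 to get c = 010110001100000.


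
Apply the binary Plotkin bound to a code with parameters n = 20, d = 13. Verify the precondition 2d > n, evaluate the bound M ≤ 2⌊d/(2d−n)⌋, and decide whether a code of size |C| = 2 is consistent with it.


Plotkin bound M ≤ 4; given |C| = 2 ≤ bound (satisfied).

Check applicability: 2d = 26, n = 20.
2d − n = 6 > 0, so Plotkin applies.
Compute d/(2d−n) = 13/6 ≈ 2.1667.
⌊d/(2d−n)⌋ = 2.
Plotkin bound: M ≤ 2·2 = 4.
Given |C| = 2, check: satisfied.
This |C| is below the Plotkin bound.


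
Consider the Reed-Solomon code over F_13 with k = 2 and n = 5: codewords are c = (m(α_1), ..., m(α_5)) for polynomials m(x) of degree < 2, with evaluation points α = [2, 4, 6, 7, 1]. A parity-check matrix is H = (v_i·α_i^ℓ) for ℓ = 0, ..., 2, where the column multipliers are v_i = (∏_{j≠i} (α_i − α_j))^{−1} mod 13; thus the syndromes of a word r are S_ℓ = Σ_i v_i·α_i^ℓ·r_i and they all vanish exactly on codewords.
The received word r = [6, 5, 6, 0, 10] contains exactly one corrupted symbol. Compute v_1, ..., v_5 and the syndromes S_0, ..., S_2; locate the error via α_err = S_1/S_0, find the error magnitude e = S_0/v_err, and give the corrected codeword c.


S = (11, 9, 5), error at position 1, error magnitude e = 2, c = [4, 5, 6, 0, 10].

Step 1: column multipliers v_i = (∏_{j≠i}(α_i − α_j))^{−1} mod 13.
  i = 1 (α = 2): (2−4)(2−6)(2−7)(2−1) = (−2)·(−4)·(−5)·1 = −40 ≡ 12, so v_1 = 12^{−1} = 12 (mod 13).
  i = 2 (α = 4): (4−2)(4−6)(4−7)(4−1) = 2·(−2)·(−3)·3 = 36 ≡ 10, so v_2 = 10^{−1} = 4 (mod 13).
  i = 3 (α = 6): (6−2)(6−4)(6−7)(6−1) = 4·2·(−1)·5 = −40 ≡ 12, so v_3 = 12^{−1} = 12 (mod 13).
  i = 4 (α = 7): (7−2)(7−4)(7−6)(7−1) = 5·3·1·6 = 90 ≡ 12, so v_4 = 12^{−1} = 12 (mod 13).
  i = 5 (α = 1): (1−2)(1−4)(1−6)(1−7) = (−1)·(−3)·(−5)·(−6) = 90 ≡ 12, so v_5 = 12^{−1} = 12 (mod 13).
  v = [12, 4, 12, 12, 12].
Step 2: syndromes of r = [6, 5, 6, 0, 10] (all sums mod 13).
  S_0 = Σ v_i r_i = 12·6 + 4·5 + 12·6 + 12·0 + 12·10 = 284 ≡ 11.
  S_1 = Σ v_i α_i r_i = 12·2·6 + 4·4·5 + 12·6·6 + 12·7·0 + 12·1·10 = 776 ≡ 9.
  α_i^2 mod 13 = [4, 3, 10, 10, 1].
  S_2 = Σ v_i α_i^2 r_i = 12·4·6 + 4·3·5 + 12·10·6 + 12·10·0 + 12·1·10 = 1188 ≡ 5.
  S = (11, 9, 5) ≠ 0, so r is not a codeword (an error is present).
Step 3: locate the error. For a single error e at position i, S_ℓ = v_i·e·α_i^ℓ, so α_err = S_1/S_0.
  S_0^{−1} = 11^{−1} = 6 (mod 13), so α_err = 9·6 = 54 ≡ 2 = α_1. Error position i = 1.
  Consistency check: S_2/S_1 = 5·3 = 15 ≡ 2 = α_err ✓ (single-error assumption holds).
Step 4: error magnitude e = S_0/v_1 = S_0·∏_{j≠1}(α_1 − α_j) = 11·12 = 132 ≡ 2 (mod 13).
Step 5: correct position 1: c_1 = r_1 − e = 6 − 2 ≡ 4 (mod 13). Hence c = [4, 5, 6, 0, 10].
  Check: interpolating c through the α_i gives m(x) = 3 + 7·x (degree < 2) with m(α_i) = c_i for every i, so c is indeed a codeword.


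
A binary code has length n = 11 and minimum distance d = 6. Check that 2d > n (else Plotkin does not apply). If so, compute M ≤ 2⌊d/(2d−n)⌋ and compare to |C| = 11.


Plotkin bound M ≤ 12; given |C| = 11 ≤ bound (satisfied).

Check applicability: 2d = 12, n = 11.
2d − n = 1 > 0, so Plotkin applies.
Compute d/(2d−n) = 6/1 ≈ 6.0000.
⌊d/(2d−n)⌋ = 6.
Plotkin bound: M ≤ 2·6 = 12.
Given |C| = 11, check: satisfied.
This |C| is below the Plotkin bound.


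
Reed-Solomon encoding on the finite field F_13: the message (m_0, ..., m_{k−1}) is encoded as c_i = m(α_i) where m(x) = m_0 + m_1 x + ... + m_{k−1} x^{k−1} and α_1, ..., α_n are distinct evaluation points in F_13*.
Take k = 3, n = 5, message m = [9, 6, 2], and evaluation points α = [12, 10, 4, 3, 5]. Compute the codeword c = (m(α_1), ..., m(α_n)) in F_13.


c = [5, 9, 0, 6, 11]

Message polynomial: m(x) = 9 + 6·x + 2·x^2 (mod 13).
For each evaluation point α_i, compute m(α_i) mod 13:
  α_1 = 12: Horner steps 2 → 4 → 5, so m(12) = 5.
  α_2 = 10: Horner steps 2 → 0 → 9, so m(10) = 9.
  α_3 = 4: Horner steps 2 → 1 → 0, so m(4) = 0.
  α_4 = 3: Horner steps 2 → 12 → 6, so m(3) = 6.
  α_5 = 5: Horner steps 2 → 3 → 11, so m(5) = 11.
Codeword c = [5, 9, 0, 6, 11] ∈ F_13^5.


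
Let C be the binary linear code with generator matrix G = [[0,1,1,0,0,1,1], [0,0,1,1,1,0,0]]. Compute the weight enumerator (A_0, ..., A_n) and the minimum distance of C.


Weight distribution: A_0 = 1, A_3 = 1, A_4 = 1, A_5 = 1. Minimum distance d = 3.

Enumerate all 2^2 = 4 messages m ∈ F_2^2.
For each, compute codeword c = mG in F_2^7, then tally its weight.
  m = 00 → c = 0000000, weight = 0.
  m = 10 → c = 0110011, weight = 4.
  m = 01 → c = 0011100, weight = 3.
  m = 11 → c = 0101111, weight = 5.
Tally weights:
  weight 0: 1 codewords.
  weight 3: 1 codewords.
  weight 4: 1 codewords.
  weight 5: 1 codewords.
Minimum distance d = smallest w > 0 with A_w > 0 = 3.
Sanity: Σ A_w = 4 = 2^2 = 4 ✓.


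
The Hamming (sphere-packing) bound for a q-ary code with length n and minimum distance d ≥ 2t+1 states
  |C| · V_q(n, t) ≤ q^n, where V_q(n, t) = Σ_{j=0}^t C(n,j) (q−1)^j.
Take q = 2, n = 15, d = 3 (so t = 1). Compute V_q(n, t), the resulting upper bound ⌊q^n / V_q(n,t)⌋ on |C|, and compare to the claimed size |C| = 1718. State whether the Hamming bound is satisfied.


V_q(n, t) = 16, q^n = 32768, Hamming bound = 2048, |C| = 1718 ≤ bound (satisfied).

Step 1: Compute V_q(n, t) = Σ_{j=0}^1 C(n, j) (q−1)^j.
  j = 0: C(15,0)·(1)^0 = 1·1 = 1.
  j = 1: C(15,1)·(1)^1 = 15·1 = 15.
  V_q(n, t) = 1 + 15 = 16.
Step 2: q^n = 2^15 = 32768.
Step 3: Hamming bound ⌊q^n / V_q(n,t)⌋ = ⌊32768/16⌋ = 2048.
Step 4: Compare |C| = 1718 to 2048: satisfied.
The claimed |C| lies below the Hamming bound.


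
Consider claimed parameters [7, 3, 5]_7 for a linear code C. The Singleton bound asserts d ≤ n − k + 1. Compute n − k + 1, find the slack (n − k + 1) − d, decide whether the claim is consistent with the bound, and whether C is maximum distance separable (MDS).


Singleton RHS = n − k + 1 = 5, slack = 0, bound satisfied, MDS.

Singleton bound: d ≤ n − k + 1.
Here n = 7, k = 3, so n − k + 1 = 5.
Given d = 5, check d ≤ 5: YES.
Slack = (n − k + 1) − d = 0.
The code is MDS (slack = 0).
Description: the claimed parameters are [7, 3, 5]_7; such a code would be MDS (meets Singleton bound).


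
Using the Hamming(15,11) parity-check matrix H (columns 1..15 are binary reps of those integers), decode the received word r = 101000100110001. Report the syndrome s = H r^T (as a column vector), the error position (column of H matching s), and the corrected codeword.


s = (1, 0, 1, 1)^T, error position = 11, corrected codeword c = 101000100100001

Compute s = H r^T mod 2 one row at a time:
  s_1 = 0 + 0 + 1 + 1 + 0 + 0 + 0 + 1 = 3 ≡ 1 (mod 2).
  s_2 = 0 + 0 + 0 + 1 + 0 + 0 + 0 + 1 = 2 ≡ 0 (mod 2).
  s_3 = 0 + 1 + 0 + 1 + 1 + 1 + 0 + 1 = 5 ≡ 1 (mod 2).
  s_4 = 1 + 1 + 0 + 1 + 0 + 1 + 0 + 1 = 5 ≡ 1 (mod 2).
s = (1, 0, 1, 1)^T — this equals column 11 of H (binary 1011), so error is at position 11.
Correct: flip bit 11 of r = 101000100110001 to get c = 101000100100001.


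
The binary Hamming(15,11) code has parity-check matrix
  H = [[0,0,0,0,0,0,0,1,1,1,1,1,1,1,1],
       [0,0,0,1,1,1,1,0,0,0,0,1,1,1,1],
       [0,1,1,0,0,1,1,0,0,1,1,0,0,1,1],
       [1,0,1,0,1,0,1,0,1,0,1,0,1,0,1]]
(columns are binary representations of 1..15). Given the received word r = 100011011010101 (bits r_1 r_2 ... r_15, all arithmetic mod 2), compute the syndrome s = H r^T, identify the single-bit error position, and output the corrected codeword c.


s = (1, 0, 1, 0)^T, error position = 10, corrected codeword c = 100011011110101

Compute s = H r^T mod 2 one row at a time:
  s_1 = 1 + 1 + 0 + 1 + 0 + 1 + 0 + 1 = 5 ≡ 1 (mod 2).
  s_2 = 0 + 1 + 1 + 0 + 0 + 1 + 0 + 1 = 4 ≡ 0 (mod 2).
  s_3 = 0 + 0 + 1 + 0 + 0 + 1 + 0 + 1 = 3 ≡ 1 (mod 2).
  s_4 = 1 + 0 + 1 + 0 + 1 + 1 + 1 + 1 = 6 ≡ 0 (mod 2).
s = (1, 0, 1, 0)^T — this equals column 10 of H (binary 1010), so error is at position 10.
Correct: flip bit 10 of r = 100011011010101 to get c = 100011011110101.


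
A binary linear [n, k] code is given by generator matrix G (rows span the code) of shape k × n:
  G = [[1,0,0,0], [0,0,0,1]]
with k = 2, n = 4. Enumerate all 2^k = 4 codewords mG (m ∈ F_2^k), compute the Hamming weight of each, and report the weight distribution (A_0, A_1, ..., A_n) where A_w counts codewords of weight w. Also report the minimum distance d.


Weight distribution: A_0 = 1, A_1 = 2, A_2 = 1. Minimum distance d = 1.

Enumerate all 2^2 = 4 messages m ∈ F_2^2.
For each, compute codeword c = mG in F_2^4, then tally its weight.
  m = 00 → c = 0000, weight = 0.
  m = 10 → c = 1000, weight = 1.
  m = 01 → c = 0001, weight = 1.
  m = 11 → c = 1001, weight = 2.
Tally weights:
  weight 0: 1 codewords.
  weight 1: 2 codewords.
  weight 2: 1 codewords.
Minimum distance d = smallest w > 0 with A_w > 0 = 1.
Sanity: Σ A_w = 4 = 2^2 = 4 ✓.


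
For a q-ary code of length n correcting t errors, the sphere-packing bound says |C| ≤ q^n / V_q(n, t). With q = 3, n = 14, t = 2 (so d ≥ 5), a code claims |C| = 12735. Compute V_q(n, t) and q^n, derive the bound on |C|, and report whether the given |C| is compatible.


V_q(n, t) = 393, q^n = 4782969, Hamming bound = 12170, |C| = 12735 > bound (violated).

Step 1: Compute V_q(n, t) = Σ_{j=0}^2 C(n, j) (q−1)^j.
  j = 0: C(14,0)·(2)^0 = 1·1 = 1.
  j = 1: C(14,1)·(2)^1 = 14·2 = 28.
  j = 2: C(14,2)·(2)^2 = 91·4 = 364.
  V_q(n, t) = 1 + 28 + 364 = 393.
Step 2: q^n = 3^14 = 4782969.
Step 3: Hamming bound ⌊q^n / V_q(n,t)⌋ = ⌊4782969/393⌋ = 12170.
Step 4: Compare |C| = 12735 to 12170: violated.
The claimed |C| lies above the Hamming bound, so no 3-ary code of length 14 with d ≥ 5 can have 12735 codewords.


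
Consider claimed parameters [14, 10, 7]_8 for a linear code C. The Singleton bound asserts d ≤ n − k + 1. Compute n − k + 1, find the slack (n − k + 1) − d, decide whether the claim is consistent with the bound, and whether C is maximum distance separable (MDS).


Singleton RHS = n − k + 1 = 5, slack = -2, bound violated (no such code; not MDS).

Singleton bound: d ≤ n − k + 1.
Here n = 14, k = 10, so n − k + 1 = 5.
Given d = 7, check d ≤ 5: NO.
Slack = (n − k + 1) − d = -2.
The slack is negative: d = 7 exceeds n − k + 1 = 5 by 2, so the Singleton bound is violated and no linear [14, 10, 7]_8 code can exist. In particular it is not MDS (MDS requires d = n − k + 1 exactly).
Description: the claimed parameters are [14, 10, 7]_8; such a code would be impossible (violates the Singleton bound).


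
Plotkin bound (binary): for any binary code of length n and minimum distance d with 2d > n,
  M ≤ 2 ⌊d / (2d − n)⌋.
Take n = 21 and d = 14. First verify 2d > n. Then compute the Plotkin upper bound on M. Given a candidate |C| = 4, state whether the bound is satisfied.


Plotkin bound M ≤ 4; given |C| = 4 ≤ bound (satisfied).

Check applicability: 2d = 28, n = 21.
2d − n = 7 > 0, so Plotkin applies.
Compute d/(2d−n) = 14/7 ≈ 2.0000.
⌊d/(2d−n)⌋ = 2.
Plotkin bound: M ≤ 2·2 = 4.
Given |C| = 4, check: satisfied.
This |C| is at the Plotkin bound.


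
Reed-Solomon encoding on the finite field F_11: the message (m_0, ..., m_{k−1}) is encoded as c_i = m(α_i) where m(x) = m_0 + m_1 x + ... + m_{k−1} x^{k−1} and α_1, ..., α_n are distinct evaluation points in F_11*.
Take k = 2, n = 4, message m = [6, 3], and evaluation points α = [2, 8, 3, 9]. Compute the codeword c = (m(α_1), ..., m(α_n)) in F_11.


c = [1, 8, 4, 0]

Message polynomial: m(x) = 6 + 3·x (mod 11).
For each evaluation point α_i, compute m(α_i) mod 11:
  α_1 = 2: Horner steps 3 → 1, so m(2) = 1.
  α_2 = 8: Horner steps 3 → 8, so m(8) = 8.
  α_3 = 3: Horner steps 3 → 4, so m(3) = 4.
  α_4 = 9: Horner steps 3 → 0, so m(9) = 0.
Codeword c = [1, 8, 4, 0] ∈ F_11^4.


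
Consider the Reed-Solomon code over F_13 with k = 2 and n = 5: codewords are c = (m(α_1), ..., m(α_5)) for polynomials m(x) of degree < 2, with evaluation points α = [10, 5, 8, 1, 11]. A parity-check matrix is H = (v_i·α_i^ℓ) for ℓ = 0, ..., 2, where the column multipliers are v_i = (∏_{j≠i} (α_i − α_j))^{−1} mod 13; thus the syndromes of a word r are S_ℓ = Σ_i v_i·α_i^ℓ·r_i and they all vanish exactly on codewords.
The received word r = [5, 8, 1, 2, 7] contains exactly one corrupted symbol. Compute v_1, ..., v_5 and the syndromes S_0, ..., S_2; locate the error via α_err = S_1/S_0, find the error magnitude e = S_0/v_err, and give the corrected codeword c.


S = (12, 12, 12), error at position 4, error magnitude e = 2, c = [5, 8, 1, 0, 7].

Step 1: column multipliers v_i = (∏_{j≠i}(α_i − α_j))^{−1} mod 13.
  i = 1 (α = 10): (10−5)(10−8)(10−1)(10−11) = 5·2·9·(−1) = −90 ≡ 1, so v_1 = 1^{−1} = 1 (mod 13).
  i = 2 (α = 5): (5−10)(5−8)(5−1)(5−11) = (−5)·(−3)·4·(−6) = −360 ≡ 4, so v_2 = 4^{−1} = 10 (mod 13).
  i = 3 (α = 8): (8−10)(8−5)(8−1)(8−11) = (−2)·3·7·(−3) = 126 ≡ 9, so v_3 = 9^{−1} = 3 (mod 13).
  i = 4 (α = 1): (1−10)(1−5)(1−8)(1−11) = (−9)·(−4)·(−7)·(−10) = 2520 ≡ 11, so v_4 = 11^{−1} = 6 (mod 13).
  i = 5 (α = 11): (11−10)(11−5)(11−8)(11−1) = 1·6·3·10 = 180 ≡ 11, so v_5 = 11^{−1} = 6 (mod 13).
  v = [1, 10, 3, 6, 6].
Step 2: syndromes of r = [5, 8, 1, 2, 7] (all sums mod 13).
  S_0 = Σ v_i r_i = 1·5 + 10·8 + 3·1 + 6·2 + 6·7 = 142 ≡ 12.
  S_1 = Σ v_i α_i r_i = 1·10·5 + 10·5·8 + 3·8·1 + 6·1·2 + 6·11·7 = 948 ≡ 12.
  α_i^2 mod 13 = [9, 12, 12, 1, 4].
  S_2 = Σ v_i α_i^2 r_i = 1·9·5 + 10·12·8 + 3·12·1 + 6·1·2 + 6·4·7 = 1221 ≡ 12.
  S = (12, 12, 12) ≠ 0, so r is not a codeword (an error is present).
Step 3: locate the error. For a single error e at position i, S_ℓ = v_i·e·α_i^ℓ, so α_err = S_1/S_0.
  S_0^{−1} = 12^{−1} = 12 (mod 13), so α_err = 12·12 = 144 ≡ 1 = α_4. Error position i = 4.
  Consistency check: S_2/S_1 = 12·12 = 144 ≡ 1 = α_err ✓ (single-error assumption holds).
Step 4: error magnitude e = S_0/v_4 = S_0·∏_{j≠4}(α_4 − α_j) = 12·11 = 132 ≡ 2 (mod 13).
Step 5: correct position 4: c_4 = r_4 − e = 2 − 2 ≡ 0 (mod 13). Hence c = [5, 8, 1, 0, 7].
  Check: interpolating c through the α_i gives m(x) = 11 + 2·x (degree < 2) with m(α_i) = c_i for every i, so c is indeed a codeword.


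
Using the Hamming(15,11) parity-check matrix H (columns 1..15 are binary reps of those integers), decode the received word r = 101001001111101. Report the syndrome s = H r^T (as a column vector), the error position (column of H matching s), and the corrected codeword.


s = (0, 0, 1, 0)^T, error position = 2, corrected codeword c = 111001001111101

Compute s = H r^T mod 2 one row at a time:
  s_1 = 0 + 1 + 1 + 1 + 1 + 1 + 0 + 1 = 6 ≡ 0 (mod 2).
  s_2 = 0 + 0 + 1 + 0 + 1 + 1 + 0 + 1 = 4 ≡ 0 (mod 2).
  s_3 = 0 + 1 + 1 + 0 + 1 + 1 + 0 + 1 = 5 ≡ 1 (mod 2).
  s_4 = 1 + 1 + 0 + 0 + 1 + 1 + 1 + 1 = 6 ≡ 0 (mod 2).
s = (0, 0, 1, 0)^T — this equals column 2 of H (binary 0010), so error is at position 2.
Correct: flip bit 2 of r = 101001001111101 to get c = 111001001111101.
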